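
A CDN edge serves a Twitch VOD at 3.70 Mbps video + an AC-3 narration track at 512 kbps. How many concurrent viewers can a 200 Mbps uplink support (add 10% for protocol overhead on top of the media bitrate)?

Audio: 512 kbps = 0.512 Mbps.
Per-viewer media rate: 4.212 Mbps.
On the wire with 10% overhead: 4.633 Mbps.
200 Mbps = 200.0 Mbps; 200.0 / 4.633 = 43.17 → 43 viewers.

43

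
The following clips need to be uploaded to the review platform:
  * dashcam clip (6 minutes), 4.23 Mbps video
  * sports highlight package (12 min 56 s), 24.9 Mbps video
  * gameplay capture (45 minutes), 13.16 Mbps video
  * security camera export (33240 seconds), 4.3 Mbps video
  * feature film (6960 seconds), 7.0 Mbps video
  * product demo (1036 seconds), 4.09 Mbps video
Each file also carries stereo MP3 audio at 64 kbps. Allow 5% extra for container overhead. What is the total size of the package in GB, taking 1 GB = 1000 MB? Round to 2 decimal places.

Audio: 64 kbps = 0.064 Mbps.
dashcam clip: 4.294 Mbps × 360 s × 1.05 = 1623.1 Mb
sports highlight package: 24.964 Mbps × 776 s × 1.05 = 20340.7 Mb
gameplay capture: 13.224 Mbps × 2700 s × 1.05 = 37490.0 Mb
security camera export: 4.364 Mbps × 33240 s × 1.05 = 152312.3 Mb
feature film: 7.064 Mbps × 6960 s × 1.05 = 51623.7 Mb
product demo: 4.154 Mbps × 1036 s × 1.05 = 4518.7 Mb
Total: 267908.6 Mb = 33488.6 MB.
= 33.49 GB.

33.49 GB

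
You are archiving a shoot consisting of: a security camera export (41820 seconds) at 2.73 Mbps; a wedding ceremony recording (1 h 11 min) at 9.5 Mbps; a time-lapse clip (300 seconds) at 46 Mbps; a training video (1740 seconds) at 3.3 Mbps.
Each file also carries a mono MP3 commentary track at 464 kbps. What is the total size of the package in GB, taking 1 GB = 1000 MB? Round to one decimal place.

24.6 GB

Audio: 464 kbps = 0.464 Mbps.
security camera export: 3.194 Mbps × 41820 s = 133573.1 Mb
wedding ceremony recording: 9.964 Mbps × 4260 s = 42446.6 Mb
time-lapse clip: 46.464 Mbps × 300 s = 13939.2 Mb
training video: 3.764 Mbps × 1740 s = 6549.4 Mb
Total: 196508.3 Mb = 24563.5 MB.
= 24.56 GB.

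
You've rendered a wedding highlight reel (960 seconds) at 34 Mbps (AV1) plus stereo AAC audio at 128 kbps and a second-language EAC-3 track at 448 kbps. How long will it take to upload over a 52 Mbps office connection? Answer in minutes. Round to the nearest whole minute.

Audio total: 128 + 448 = 576 kbps = 0.576 Mbps.
Total bitrate: 34.576 Mbps.
File: 34.576 Mbps × 960 s = 33193.0 Mb.
At 52 Mbps: 33193.0 / 52 = 638.3 s ≈ 10.6 minutes.

11 minutes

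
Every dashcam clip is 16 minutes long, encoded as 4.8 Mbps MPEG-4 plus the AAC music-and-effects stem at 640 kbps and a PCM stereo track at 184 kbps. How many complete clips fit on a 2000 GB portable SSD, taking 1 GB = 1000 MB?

16 min = 960 s
Audio total: 640 + 184 = 824 kbps = 0.824 Mbps.
Total bitrate: 5.624 Mbps.
Per item: 5.624 Mbps × 960 s = 5,399 Mb = 674.9 MB.
Capacity: 2000 GB = 16,000,000 Mb; 2963.49 items → 2963 complete.

2963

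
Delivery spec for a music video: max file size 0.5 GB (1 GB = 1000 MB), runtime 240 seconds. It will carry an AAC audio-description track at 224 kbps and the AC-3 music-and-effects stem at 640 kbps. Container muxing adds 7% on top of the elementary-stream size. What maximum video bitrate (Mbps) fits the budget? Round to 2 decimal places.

14.71 Mbps

Budget: 0.5 GB = 4000.0 Mb.
Stream payload after overhead: 4000.0 / 1.07 = 3738.3 Mb.
Total bitrate budget: 3738.3 Mb / 240 s = 15.576 Mbps.
Audio total: 224 + 640 = 864 kbps = 0.864 Mbps.
Video: 15.576 − 0.864 = 14.712 Mbps.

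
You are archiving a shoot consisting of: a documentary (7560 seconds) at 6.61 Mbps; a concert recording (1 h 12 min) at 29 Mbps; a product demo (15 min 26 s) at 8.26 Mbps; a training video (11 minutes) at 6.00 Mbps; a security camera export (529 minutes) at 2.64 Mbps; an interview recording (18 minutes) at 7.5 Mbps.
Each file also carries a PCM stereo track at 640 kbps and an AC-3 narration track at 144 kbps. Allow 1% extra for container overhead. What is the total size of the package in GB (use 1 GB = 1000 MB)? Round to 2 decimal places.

Audio total: 640 + 144 = 784 kbps = 0.784 Mbps.
documentary: 7.394 Mbps × 7560 s × 1.01 = 56457.6 Mb
concert recording: 29.784 Mbps × 4320 s × 1.01 = 129953.5 Mb
product demo: 9.044 Mbps × 926 s × 1.01 = 8458.5 Mb
training video: 6.784 Mbps × 660 s × 1.01 = 4522.2 Mb
security camera export: 3.424 Mbps × 31740 s × 1.01 = 109764.5 Mb
interview recording: 8.284 Mbps × 1080 s × 1.01 = 9036.2 Mb
Total: 318192.6 Mb = 39774.1 MB.
= 39.77 GB.

39.77 GB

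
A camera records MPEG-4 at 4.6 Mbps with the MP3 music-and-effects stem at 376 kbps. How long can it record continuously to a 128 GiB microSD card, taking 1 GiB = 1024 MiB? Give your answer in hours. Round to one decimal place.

61.4 hours

Audio: 376 kbps = 0.376 Mbps.
Total bitrate: 4.6 + 0.376 = 4.976 Mbps.
Capacity: 128 GiB = 1,099,512 Mb.
Recording time: 1,099,512 / 4.976 = 220,963 s ≈ 61.4 hours.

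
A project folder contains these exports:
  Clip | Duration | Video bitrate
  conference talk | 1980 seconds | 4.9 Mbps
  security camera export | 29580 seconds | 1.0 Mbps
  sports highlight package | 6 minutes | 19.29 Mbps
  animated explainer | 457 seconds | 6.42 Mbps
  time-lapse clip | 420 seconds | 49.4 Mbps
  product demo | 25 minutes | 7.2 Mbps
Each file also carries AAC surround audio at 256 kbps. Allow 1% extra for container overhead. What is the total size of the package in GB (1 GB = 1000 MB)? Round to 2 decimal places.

Audio: 256 kbps = 0.256 Mbps.
conference talk: 5.156 Mbps × 1980 s × 1.01 = 10311.0 Mb
security camera export: 1.256 Mbps × 29580 s × 1.01 = 37524.0 Mb
sports highlight package: 19.546 Mbps × 360 s × 1.01 = 7106.9 Mb
animated explainer: 6.676 Mbps × 457 s × 1.01 = 3081.4 Mb
time-lapse clip: 49.656 Mbps × 420 s × 1.01 = 21064.1 Mb
product demo: 7.456 Mbps × 1500 s × 1.01 = 11295.8 Mb
Total: 90383.3 Mb = 11297.9 MB.
= 11.30 GB.

11.30 GB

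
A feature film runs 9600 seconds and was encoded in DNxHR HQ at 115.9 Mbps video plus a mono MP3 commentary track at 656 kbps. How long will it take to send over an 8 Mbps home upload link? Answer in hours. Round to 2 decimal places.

38.85 hours

Audio: 656 kbps = 0.656 Mbps.
Total bitrate: 116.556 Mbps.
File: 116.556 Mbps × 9600 s = 1118937.6 Mb.
At 8 Mbps: 1118937.6 / 8 = 139867.2 s ≈ 38.9 hours.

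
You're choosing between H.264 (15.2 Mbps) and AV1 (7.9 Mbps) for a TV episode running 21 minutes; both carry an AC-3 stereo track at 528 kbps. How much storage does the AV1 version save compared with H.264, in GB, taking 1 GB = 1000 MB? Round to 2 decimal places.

21 min = 1260 s
Audio: 528 kbps = 0.528 Mbps.
H.264: 15.728 Mbps × 1260 s = 19817.3 Mb = 2.477 GB.
AV1: 8.428 Mbps × 1260 s = 10619.3 Mb = 1.327 GB.
Saving: 2.477 − 1.327 = 1.150 GB.

1.15 GB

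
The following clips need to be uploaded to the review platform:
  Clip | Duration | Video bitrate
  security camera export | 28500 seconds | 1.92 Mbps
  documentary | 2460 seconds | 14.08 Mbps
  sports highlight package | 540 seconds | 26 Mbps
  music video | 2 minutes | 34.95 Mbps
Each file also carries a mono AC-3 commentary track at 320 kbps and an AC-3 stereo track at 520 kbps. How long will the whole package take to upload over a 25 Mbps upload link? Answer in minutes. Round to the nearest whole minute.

Audio total: 320 + 520 = 840 kbps = 0.840 Mbps.
security camera export: 2.760 Mbps × 28500 s = 78660.0 Mb
documentary: 14.920 Mbps × 2460 s = 36703.2 Mb
sports highlight package: 26.840 Mbps × 540 s = 14493.6 Mb
music video: 35.790 Mbps × 120 s = 4294.8 Mb
Total: 134151.6 Mb = 16769.0 MB.
At 25 Mbps: 134151.6 / 25 = 5366 s ≈ 89.4 minutes.

89 minutes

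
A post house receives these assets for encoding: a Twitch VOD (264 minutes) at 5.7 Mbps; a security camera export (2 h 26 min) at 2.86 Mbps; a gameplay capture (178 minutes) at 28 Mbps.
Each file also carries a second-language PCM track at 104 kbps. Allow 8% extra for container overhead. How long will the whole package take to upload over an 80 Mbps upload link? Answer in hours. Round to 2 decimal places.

Audio: 104 kbps = 0.104 Mbps.
Twitch VOD: 5.804 Mbps × 15840 s × 1.08 = 99290.2 Mb
security camera export: 2.964 Mbps × 8760 s × 1.08 = 28041.8 Mb
gameplay capture: 28.104 Mbps × 10680 s × 1.08 = 324162.8 Mb
Total: 451494.8 Mb = 56436.8 MB.
At 80 Mbps: 451494.8 / 80 = 5644 s ≈ 1.57 hours.

1.57 hours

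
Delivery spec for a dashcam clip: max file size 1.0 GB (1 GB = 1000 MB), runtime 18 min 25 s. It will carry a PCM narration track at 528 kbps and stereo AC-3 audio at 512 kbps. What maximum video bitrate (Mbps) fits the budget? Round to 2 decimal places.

Budget: 1.0 GB = 8000.0 Mb.
18 min 25 s = 1105 s
Total bitrate budget: 8000.0 Mb / 1105 s = 7.240 Mbps.
Audio total: 528 + 512 = 1040 kbps = 1.040 Mbps.
Video: 7.240 − 1.040 = 6.200 Mbps.

6.20 Mbps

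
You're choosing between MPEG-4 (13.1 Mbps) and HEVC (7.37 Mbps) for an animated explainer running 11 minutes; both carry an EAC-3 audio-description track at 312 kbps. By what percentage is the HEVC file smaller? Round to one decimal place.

11 min = 660 s
Audio: 312 kbps = 0.312 Mbps.
MPEG-4: 13.412 Mbps × 660 s = 8851.9 Mb = 1.030 GiB.
HEVC: 7.682 Mbps × 660 s = 5070.1 Mb = 0.590 GiB.
Reduction: (1 − 0.590/1.030) × 100 = 42.72%.

42.7%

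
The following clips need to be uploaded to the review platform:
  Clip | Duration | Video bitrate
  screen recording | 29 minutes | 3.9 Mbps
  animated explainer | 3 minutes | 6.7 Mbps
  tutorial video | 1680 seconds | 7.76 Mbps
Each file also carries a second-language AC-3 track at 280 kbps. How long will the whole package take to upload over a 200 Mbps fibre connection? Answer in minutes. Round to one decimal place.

Audio: 280 kbps = 0.280 Mbps.
screen recording: 4.180 Mbps × 1740 s = 7273.2 Mb
animated explainer: 6.980 Mbps × 180 s = 1256.4 Mb
tutorial video: 8.040 Mbps × 1680 s = 13507.2 Mb
Total: 22036.8 Mb = 2754.6 MB.
At 200 Mbps: 22036.8 / 200 = 110 s ≈ 1.84 minutes.

1.8 minutes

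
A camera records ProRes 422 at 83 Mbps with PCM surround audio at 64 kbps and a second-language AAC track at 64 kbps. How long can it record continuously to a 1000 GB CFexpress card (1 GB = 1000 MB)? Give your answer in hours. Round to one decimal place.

Audio total: 64 + 64 = 128 kbps = 0.128 Mbps.
Total bitrate: 83 + 0.128 = 83.128 Mbps.
Capacity: 1000 GB = 8,000,000 Mb.
Recording time: 8,000,000 / 83.128 = 96,237 s ≈ 26.7 hours.

26.7 hours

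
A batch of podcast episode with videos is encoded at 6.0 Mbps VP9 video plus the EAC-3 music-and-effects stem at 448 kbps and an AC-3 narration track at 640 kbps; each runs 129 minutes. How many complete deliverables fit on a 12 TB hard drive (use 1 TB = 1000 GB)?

129 min = 7740 s
Audio total: 448 + 640 = 1088 kbps = 1.088 Mbps.
Total bitrate: 7.088 Mbps.
Per item: 7.088 Mbps × 7740 s = 54,861 Mb = 6,858 MB.
Capacity: 12 TB = 96,000,000 Mb; 1749.87 items → 1749 complete.

1749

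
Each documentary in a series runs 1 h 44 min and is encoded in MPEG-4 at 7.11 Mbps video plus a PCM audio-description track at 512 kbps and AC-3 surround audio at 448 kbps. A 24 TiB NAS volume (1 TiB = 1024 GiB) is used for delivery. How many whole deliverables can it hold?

1 h 44 min = 104 min = 6240 s
Audio total: 512 + 448 = 960 kbps = 0.960 Mbps.
Total bitrate: 8.070 Mbps.
Per item: 8.070 Mbps × 6240 s = 50,357 Mb = 6,295 MB.
Capacity: 24 TiB = 211,106,233 Mb; 4192.21 items → 4192 complete.

4192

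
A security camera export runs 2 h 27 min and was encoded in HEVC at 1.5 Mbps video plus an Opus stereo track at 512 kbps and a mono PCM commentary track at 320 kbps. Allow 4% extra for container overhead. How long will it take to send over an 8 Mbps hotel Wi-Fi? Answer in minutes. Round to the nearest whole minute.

45 minutes

2 h 27 min = 147 min = 8820 s
Audio total: 512 + 320 = 832 kbps = 0.832 Mbps.
Total bitrate: 2.332 Mbps.
File: 2.332 Mbps × 8820 s = 20568.2 Mb.
With 4% container overhead: ×1.04. → 21391.0 Mb.
At 8 Mbps: 21391.0 / 8 = 2673.9 s ≈ 44.6 minutes.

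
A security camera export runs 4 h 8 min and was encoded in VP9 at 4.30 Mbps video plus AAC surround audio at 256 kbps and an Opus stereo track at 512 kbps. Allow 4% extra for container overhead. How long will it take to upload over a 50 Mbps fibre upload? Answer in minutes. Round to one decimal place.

26.1 minutes

4 h 8 min = 248 min = 14880 s
Audio total: 256 + 512 = 768 kbps = 0.768 Mbps.
Total bitrate: 5.068 Mbps.
File: 5.068 Mbps × 14880 s = 75411.8 Mb.
With 4% container overhead: ×1.04. → 78428.3 Mb.
At 50 Mbps: 78428.3 / 50 = 1568.6 s ≈ 26.1 minutes.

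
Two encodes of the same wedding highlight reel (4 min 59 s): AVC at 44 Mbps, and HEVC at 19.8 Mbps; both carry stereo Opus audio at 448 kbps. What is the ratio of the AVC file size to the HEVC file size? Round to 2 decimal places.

4 min 59 s = 299 s
Audio: 448 kbps = 0.448 Mbps.
AVC: 44.448 Mbps × 299 s = 13290.0 Mb = 1.547 GiB.
HEVC: 20.248 Mbps × 299 s = 6054.2 Mb = 0.705 GiB.
Ratio: 1.547 / 0.705 = 2.195.

2.20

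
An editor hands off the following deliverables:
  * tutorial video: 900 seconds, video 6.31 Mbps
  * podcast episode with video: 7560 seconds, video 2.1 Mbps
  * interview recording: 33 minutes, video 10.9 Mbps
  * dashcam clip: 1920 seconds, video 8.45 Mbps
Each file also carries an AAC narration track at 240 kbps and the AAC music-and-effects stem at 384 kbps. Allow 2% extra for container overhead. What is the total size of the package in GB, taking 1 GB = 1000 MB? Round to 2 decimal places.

8.55 GB

Audio total: 240 + 384 = 624 kbps = 0.624 Mbps.
tutorial video: 6.934 Mbps × 900 s × 1.02 = 6365.4 Mb
podcast episode with video: 2.724 Mbps × 7560 s × 1.02 = 21005.3 Mb
interview recording: 11.524 Mbps × 1980 s × 1.02 = 23273.9 Mb
dashcam clip: 9.074 Mbps × 1920 s × 1.02 = 17770.5 Mb
Total: 68415.1 Mb = 8551.9 MB.
= 8.552 GB.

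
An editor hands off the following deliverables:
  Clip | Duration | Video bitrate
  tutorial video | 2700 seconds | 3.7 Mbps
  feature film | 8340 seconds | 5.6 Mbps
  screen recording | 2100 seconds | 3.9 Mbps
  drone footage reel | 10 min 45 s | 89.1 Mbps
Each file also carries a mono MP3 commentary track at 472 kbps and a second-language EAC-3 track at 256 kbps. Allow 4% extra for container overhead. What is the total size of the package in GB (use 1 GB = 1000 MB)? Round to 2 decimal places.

Audio total: 472 + 256 = 728 kbps = 0.728 Mbps.
tutorial video: 4.428 Mbps × 2700 s × 1.04 = 12433.8 Mb
feature film: 6.328 Mbps × 8340 s × 1.04 = 54886.5 Mb
screen recording: 4.628 Mbps × 2100 s × 1.04 = 10107.6 Mb
drone footage reel: 89.828 Mbps × 645 s × 1.04 = 60256.6 Mb
Total: 137684.5 Mb = 17210.6 MB.
= 17.21 GB.

17.21 GB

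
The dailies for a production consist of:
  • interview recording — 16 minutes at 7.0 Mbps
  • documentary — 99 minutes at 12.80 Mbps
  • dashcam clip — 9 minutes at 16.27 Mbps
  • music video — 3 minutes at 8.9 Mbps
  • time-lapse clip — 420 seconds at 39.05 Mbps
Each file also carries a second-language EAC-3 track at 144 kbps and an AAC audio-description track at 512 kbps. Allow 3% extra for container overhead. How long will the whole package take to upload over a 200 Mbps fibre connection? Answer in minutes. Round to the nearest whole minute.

10 minutes

Audio total: 144 + 512 = 656 kbps = 0.656 Mbps.
interview recording: 7.656 Mbps × 960 s × 1.03 = 7570.3 Mb
documentary: 13.456 Mbps × 5940 s × 1.03 = 82326.5 Mb
dashcam clip: 16.926 Mbps × 540 s × 1.03 = 9414.2 Mb
music video: 9.556 Mbps × 180 s × 1.03 = 1771.7 Mb
time-lapse clip: 39.706 Mbps × 420 s × 1.03 = 17176.8 Mb
Total: 118259.5 Mb = 14782.4 MB.
At 200 Mbps: 118259.5 / 200 = 591 s ≈ 9.85 minutes.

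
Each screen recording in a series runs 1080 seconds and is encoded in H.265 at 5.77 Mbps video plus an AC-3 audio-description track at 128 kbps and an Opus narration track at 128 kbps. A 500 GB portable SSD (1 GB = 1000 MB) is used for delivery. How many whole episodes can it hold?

614

Audio total: 128 + 128 = 256 kbps = 0.256 Mbps.
Total bitrate: 6.026 Mbps.
Per item: 6.026 Mbps × 1080 s = 6,508 Mb = 813.5 MB.
Capacity: 500 GB = 4,000,000 Mb; 614.62 items → 614 complete.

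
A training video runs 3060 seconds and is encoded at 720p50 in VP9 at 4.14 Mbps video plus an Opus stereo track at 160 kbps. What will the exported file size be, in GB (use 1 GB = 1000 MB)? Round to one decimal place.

Audio: 160 kbps = 0.160 Mbps.
Total bitrate: 4.14 + 0.160 = 4.300 Mbps.
Stream data: 4.300 Mbps × 3060 s = 13158.0 Mb.
13,158 Mb ÷ 8 = 1,645 MB → 1.645 GB.

1.6 GB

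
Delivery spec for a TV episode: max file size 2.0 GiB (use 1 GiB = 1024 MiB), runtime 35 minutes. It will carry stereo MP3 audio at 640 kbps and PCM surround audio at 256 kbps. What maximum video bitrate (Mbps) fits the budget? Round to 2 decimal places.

7.28 Mbps

Budget: 2.0 GiB = 17179.9 Mb.
35 min = 2100 s
Total bitrate budget: 17179.9 Mb / 2100 s = 8.181 Mbps.
Audio total: 640 + 256 = 896 kbps = 0.896 Mbps.
Video: 8.181 − 0.896 = 7.285 Mbps.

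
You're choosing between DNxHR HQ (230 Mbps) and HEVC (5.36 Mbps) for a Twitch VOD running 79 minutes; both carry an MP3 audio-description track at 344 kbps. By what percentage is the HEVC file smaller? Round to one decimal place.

79 min = 4740 s
Audio: 344 kbps = 0.344 Mbps.
DNxHR HQ: 230.344 Mbps × 4740 s = 1091830.6 Mb = 127.106 GiB.
HEVC: 5.704 Mbps × 4740 s = 27037.0 Mb = 3.148 GiB.
Reduction: (1 − 3.148/127.106) × 100 = 97.52%.

97.5%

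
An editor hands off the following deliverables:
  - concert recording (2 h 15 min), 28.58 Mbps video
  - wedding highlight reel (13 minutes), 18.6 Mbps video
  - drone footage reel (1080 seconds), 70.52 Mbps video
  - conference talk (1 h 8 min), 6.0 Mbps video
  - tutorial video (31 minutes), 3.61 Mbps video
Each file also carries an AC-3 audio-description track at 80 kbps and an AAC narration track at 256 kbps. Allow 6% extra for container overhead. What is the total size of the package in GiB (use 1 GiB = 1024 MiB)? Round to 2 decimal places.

44.26 GiB

Audio total: 80 + 256 = 336 kbps = 0.336 Mbps.
concert recording: 28.916 Mbps × 8100 s × 1.06 = 248272.8 Mb
wedding highlight reel: 18.936 Mbps × 780 s × 1.06 = 15656.3 Mb
drone footage reel: 70.856 Mbps × 1080 s × 1.06 = 81115.9 Mb
conference talk: 6.336 Mbps × 4080 s × 1.06 = 27401.9 Mb
tutorial video: 3.946 Mbps × 1860 s × 1.06 = 7779.9 Mb
Total: 380226.9 Mb = 47528.4 MB.
= 44.26 GiB.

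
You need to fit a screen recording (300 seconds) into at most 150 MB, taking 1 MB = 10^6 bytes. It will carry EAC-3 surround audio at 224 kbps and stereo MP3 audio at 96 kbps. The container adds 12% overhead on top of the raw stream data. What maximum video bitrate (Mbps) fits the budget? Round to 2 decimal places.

3.25 Mbps

Budget: 150 MB = 1200.0 Mb.
Stream payload after overhead: 1200.0 / 1.12 = 1071.4 Mb.
Total bitrate budget: 1071.4 Mb / 300 s = 3.571 Mbps.
Audio total: 224 + 96 = 320 kbps = 0.320 Mbps.
Video: 3.571 − 0.320 = 3.251 Mbps.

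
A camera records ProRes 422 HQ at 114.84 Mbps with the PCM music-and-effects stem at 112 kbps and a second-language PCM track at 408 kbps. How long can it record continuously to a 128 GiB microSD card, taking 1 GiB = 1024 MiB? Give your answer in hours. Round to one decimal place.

Audio total: 112 + 408 = 520 kbps = 0.520 Mbps.
Total bitrate: 114.84 + 0.520 = 115.360 Mbps.
Capacity: 128 GiB = 1,099,512 Mb.
Recording time: 1,099,512 / 115.360 = 9,531 s ≈ 2.65 hours.

2.6 hours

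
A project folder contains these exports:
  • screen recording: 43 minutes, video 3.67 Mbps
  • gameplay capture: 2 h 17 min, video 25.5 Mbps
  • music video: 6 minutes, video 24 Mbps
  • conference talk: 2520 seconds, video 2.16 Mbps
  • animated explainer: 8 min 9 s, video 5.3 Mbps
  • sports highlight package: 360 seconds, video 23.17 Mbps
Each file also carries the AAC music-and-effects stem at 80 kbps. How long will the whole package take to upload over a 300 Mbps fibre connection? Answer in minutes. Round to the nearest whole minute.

Audio: 80 kbps = 0.080 Mbps.
screen recording: 3.750 Mbps × 2580 s = 9675.0 Mb
gameplay capture: 25.580 Mbps × 8220 s = 210267.6 Mb
music video: 24.080 Mbps × 360 s = 8668.8 Mb
conference talk: 2.240 Mbps × 2520 s = 5644.8 Mb
animated explainer: 5.380 Mbps × 489 s = 2630.8 Mb
sports highlight package: 23.250 Mbps × 360 s = 8370.0 Mb
Total: 245257.0 Mb = 30657.1 MB.
At 300 Mbps: 245257.0 / 300 = 818 s ≈ 13.6 minutes.

14 minutes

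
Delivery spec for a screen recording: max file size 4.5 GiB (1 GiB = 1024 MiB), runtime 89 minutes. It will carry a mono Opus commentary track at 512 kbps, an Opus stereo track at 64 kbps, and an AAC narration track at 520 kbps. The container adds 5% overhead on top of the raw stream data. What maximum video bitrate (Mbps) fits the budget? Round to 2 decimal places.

Budget: 4.5 GiB = 38654.7 Mb.
Stream payload after overhead: 38654.7 / 1.05 = 36814.0 Mb.
89 min = 5340 s
Total bitrate budget: 36814.0 Mb / 5340 s = 6.894 Mbps.
Audio total: 512 + 64 + 520 = 1096 kbps = 1.096 Mbps.
Video: 6.894 − 1.096 = 5.798 Mbps.

5.80 Mbps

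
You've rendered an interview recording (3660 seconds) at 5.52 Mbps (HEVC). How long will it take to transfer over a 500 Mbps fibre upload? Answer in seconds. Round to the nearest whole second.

40 seconds

File: 5.520 Mbps × 3660 s = 20203.2 Mb.
At 500 Mbps: 20203.2 / 500 = 40.4 s ≈ 40.4 seconds.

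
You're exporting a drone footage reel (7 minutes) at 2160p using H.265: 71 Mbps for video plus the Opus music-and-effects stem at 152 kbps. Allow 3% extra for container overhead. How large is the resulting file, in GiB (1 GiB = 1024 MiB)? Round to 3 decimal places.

7 min = 420 s
Audio: 152 kbps = 0.152 Mbps.
Total bitrate: 71 + 0.152 = 71.152 Mbps.
Stream data: 71.152 Mbps × 420 s = 29883.8 Mb.
With 3% container overhead: ×1.03.
30,780 Mb = 3,847,544,400 bytes ÷ 1,073,741,824 = 3.583 GiB.

3.583 GiB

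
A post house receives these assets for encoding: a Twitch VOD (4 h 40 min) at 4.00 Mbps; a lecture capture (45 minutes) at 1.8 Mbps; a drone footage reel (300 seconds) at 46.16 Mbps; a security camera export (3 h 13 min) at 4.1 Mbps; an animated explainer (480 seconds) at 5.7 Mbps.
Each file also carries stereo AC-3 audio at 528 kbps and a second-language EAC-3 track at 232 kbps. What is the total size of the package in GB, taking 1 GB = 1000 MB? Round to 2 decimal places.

Audio total: 528 + 232 = 760 kbps = 0.760 Mbps.
Twitch VOD: 4.760 Mbps × 16800 s = 79968.0 Mb
lecture capture: 2.560 Mbps × 2700 s = 6912.0 Mb
drone footage reel: 46.920 Mbps × 300 s = 14076.0 Mb
security camera export: 4.860 Mbps × 11580 s = 56278.8 Mb
animated explainer: 6.460 Mbps × 480 s = 3100.8 Mb
Total: 160335.6 Mb = 20042.0 MB.
= 20.04 GB.

20.04 GB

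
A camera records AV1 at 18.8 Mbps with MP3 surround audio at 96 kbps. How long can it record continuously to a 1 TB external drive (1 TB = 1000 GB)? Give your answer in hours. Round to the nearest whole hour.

Audio: 96 kbps = 0.096 Mbps.
Total bitrate: 18.8 + 0.096 = 18.896 Mbps.
Capacity: 1 TB = 8,000,000 Mb.
Recording time: 8,000,000 / 18.896 = 423,370 s ≈ 118 hours.

118 hours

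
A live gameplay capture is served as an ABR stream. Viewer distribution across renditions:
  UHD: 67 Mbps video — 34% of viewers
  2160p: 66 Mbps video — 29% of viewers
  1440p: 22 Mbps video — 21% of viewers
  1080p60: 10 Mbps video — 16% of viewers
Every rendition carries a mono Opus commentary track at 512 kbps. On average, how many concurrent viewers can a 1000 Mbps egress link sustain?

Audio: 512 kbps = 0.512 Mbps.
Average per-viewer bitrate: 0.34×67.512 + 0.29×66.512 + 0.21×22.512 + 0.16×10.512 = 48.652 Mbps.
1000 Mbps = 1,000 Mbps; 1,000 / 48.652 = 20.55 → 20.

20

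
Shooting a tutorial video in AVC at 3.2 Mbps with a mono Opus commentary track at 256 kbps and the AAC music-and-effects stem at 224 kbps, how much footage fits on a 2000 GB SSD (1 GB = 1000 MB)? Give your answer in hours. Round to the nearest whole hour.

1208 hours

Audio total: 256 + 224 = 480 kbps = 0.480 Mbps.
Total bitrate: 3.2 + 0.480 = 3.680 Mbps.
Capacity: 2000 GB = 16,000,000 Mb.
Recording time: 16,000,000 / 3.680 = 4,347,826 s ≈ 1,208 hours.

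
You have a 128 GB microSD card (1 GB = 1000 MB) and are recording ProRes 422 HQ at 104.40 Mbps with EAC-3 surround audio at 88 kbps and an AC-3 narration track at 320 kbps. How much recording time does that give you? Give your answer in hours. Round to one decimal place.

2.7 hours

Audio total: 88 + 320 = 408 kbps = 0.408 Mbps.
Total bitrate: 104.40 + 0.408 = 104.808 Mbps.
Capacity: 128 GB = 1,024,000 Mb.
Recording time: 1,024,000 / 104.808 = 9,770 s ≈ 2.71 hours.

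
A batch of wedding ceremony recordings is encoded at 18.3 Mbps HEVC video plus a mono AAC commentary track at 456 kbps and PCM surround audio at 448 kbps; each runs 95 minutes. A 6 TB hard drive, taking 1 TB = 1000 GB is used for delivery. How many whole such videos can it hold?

95 min = 5700 s
Audio total: 456 + 448 = 904 kbps = 0.904 Mbps.
Total bitrate: 19.204 Mbps.
Per item: 19.204 Mbps × 5700 s = 109,463 Mb = 13,683 MB.
Capacity: 6 TB = 48,000,000 Mb; 438.51 items → 438 complete.

438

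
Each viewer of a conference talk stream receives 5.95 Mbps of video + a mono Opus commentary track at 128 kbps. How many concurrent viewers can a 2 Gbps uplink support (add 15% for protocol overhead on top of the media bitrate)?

Audio: 128 kbps = 0.128 Mbps.
Per-viewer media rate: 6.078 Mbps.
On the wire with 15% overhead: 6.990 Mbps.
2 Gbps = 2,000 Mbps; 2,000 / 6.990 = 286.14 → 286 viewers.

286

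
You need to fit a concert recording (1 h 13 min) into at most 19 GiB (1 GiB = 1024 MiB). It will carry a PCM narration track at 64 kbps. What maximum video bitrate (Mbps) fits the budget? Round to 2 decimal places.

37.20 Mbps

Budget: 19 GiB = 163208.8 Mb.
1 h 13 min = 73 min = 4380 s
Total bitrate budget: 163208.8 Mb / 4380 s = 37.262 Mbps.
Audio: 64 kbps = 0.064 Mbps.
Video: 37.262 − 0.064 = 37.198 Mbps.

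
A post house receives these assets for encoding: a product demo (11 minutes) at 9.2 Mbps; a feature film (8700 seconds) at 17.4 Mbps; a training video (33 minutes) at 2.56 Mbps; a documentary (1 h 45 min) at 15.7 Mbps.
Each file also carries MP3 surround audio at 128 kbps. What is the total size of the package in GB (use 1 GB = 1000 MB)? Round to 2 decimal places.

Audio: 128 kbps = 0.128 Mbps.
product demo: 9.328 Mbps × 660 s = 6156.5 Mb
feature film: 17.528 Mbps × 8700 s = 152493.6 Mb
training video: 2.688 Mbps × 1980 s = 5322.2 Mb
documentary: 15.828 Mbps × 6300 s = 99716.4 Mb
Total: 263688.7 Mb = 32961.1 MB.
= 32.96 GB.

32.96 GB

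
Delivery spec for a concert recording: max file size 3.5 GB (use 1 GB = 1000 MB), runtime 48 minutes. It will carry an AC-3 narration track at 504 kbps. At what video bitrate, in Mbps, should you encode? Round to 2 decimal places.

9.22 Mbps

Budget: 3.5 GB = 28000.0 Mb.
48 min = 2880 s
Total bitrate budget: 28000.0 Mb / 2880 s = 9.722 Mbps.
Audio: 504 kbps = 0.504 Mbps.
Video: 9.722 − 0.504 = 9.218 Mbps.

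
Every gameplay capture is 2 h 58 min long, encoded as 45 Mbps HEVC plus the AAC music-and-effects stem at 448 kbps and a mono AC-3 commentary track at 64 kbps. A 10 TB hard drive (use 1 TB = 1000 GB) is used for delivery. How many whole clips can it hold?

2 h 58 min = 178 min = 10680 s
Audio total: 448 + 64 = 512 kbps = 0.512 Mbps.
Total bitrate: 45.512 Mbps.
Per item: 45.512 Mbps × 10680 s = 486,068 Mb = 60,759 MB.
Capacity: 10 TB = 80,000,000 Mb; 164.59 items → 164 complete.

164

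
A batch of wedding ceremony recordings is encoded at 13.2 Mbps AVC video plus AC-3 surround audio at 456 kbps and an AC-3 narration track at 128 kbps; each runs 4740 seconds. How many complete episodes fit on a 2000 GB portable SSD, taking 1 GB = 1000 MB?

244

Audio total: 456 + 128 = 584 kbps = 0.584 Mbps.
Total bitrate: 13.784 Mbps.
Per item: 13.784 Mbps × 4740 s = 65,336 Mb = 8,167 MB.
Capacity: 2000 GB = 16,000,000 Mb; 244.89 items → 244 complete.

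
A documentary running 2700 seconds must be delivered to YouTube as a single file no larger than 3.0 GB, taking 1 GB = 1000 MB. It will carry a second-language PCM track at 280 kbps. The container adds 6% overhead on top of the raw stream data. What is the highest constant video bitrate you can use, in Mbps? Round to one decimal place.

8.1 Mbps

Budget: 3.0 GB = 24000.0 Mb.
Stream payload after overhead: 24000.0 / 1.06 = 22641.5 Mb.
Total bitrate budget: 22641.5 Mb / 2700 s = 8.386 Mbps.
Audio: 280 kbps = 0.280 Mbps.
Video: 8.386 − 0.280 = 8.106 Mbps.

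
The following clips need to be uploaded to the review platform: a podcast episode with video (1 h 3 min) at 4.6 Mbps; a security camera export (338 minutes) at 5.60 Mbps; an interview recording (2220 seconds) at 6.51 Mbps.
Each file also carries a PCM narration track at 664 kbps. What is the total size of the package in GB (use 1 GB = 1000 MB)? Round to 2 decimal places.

20.36 GB

Audio: 664 kbps = 0.664 Mbps.
podcast episode with video: 5.264 Mbps × 3780 s = 19897.9 Mb
security camera export: 6.264 Mbps × 20280 s = 127033.9 Mb
interview recording: 7.174 Mbps × 2220 s = 15926.3 Mb
Total: 162858.1 Mb = 20357.3 MB.
= 20.36 GB.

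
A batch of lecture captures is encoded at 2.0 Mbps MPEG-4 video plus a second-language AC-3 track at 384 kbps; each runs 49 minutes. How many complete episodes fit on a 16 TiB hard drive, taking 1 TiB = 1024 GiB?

49 min = 2940 s
Audio: 384 kbps = 0.384 Mbps.
Total bitrate: 2.384 Mbps.
Per item: 2.384 Mbps × 2940 s = 7,009 Mb = 876.1 MB.
Capacity: 16 TiB = 140,737,488 Mb; 20079.65 items → 20079 complete.

20079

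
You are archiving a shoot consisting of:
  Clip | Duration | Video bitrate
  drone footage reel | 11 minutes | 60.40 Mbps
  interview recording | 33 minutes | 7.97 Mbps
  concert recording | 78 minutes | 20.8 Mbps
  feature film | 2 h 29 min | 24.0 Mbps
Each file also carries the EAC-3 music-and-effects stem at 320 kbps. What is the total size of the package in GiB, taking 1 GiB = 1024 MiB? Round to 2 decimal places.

43.39 GiB

Audio: 320 kbps = 0.320 Mbps.
drone footage reel: 60.720 Mbps × 660 s = 40075.2 Mb
interview recording: 8.290 Mbps × 1980 s = 16414.2 Mb
concert recording: 21.120 Mbps × 4680 s = 98841.6 Mb
feature film: 24.320 Mbps × 8940 s = 217420.8 Mb
Total: 372751.8 Mb = 46594.0 MB.
= 43.39 GiB.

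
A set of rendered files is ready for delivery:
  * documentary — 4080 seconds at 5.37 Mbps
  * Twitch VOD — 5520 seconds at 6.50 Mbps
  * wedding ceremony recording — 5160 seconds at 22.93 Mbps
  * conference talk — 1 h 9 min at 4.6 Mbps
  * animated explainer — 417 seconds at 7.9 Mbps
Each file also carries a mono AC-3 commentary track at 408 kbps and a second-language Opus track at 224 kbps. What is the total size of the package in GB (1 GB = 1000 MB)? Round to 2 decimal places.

26.33 GB

Audio total: 408 + 224 = 632 kbps = 0.632 Mbps.
documentary: 6.002 Mbps × 4080 s = 24488.2 Mb
Twitch VOD: 7.132 Mbps × 5520 s = 39368.6 Mb
wedding ceremony recording: 23.562 Mbps × 5160 s = 121579.9 Mb
conference talk: 5.232 Mbps × 4140 s = 21660.5 Mb
animated explainer: 8.532 Mbps × 417 s = 3557.8 Mb
Total: 210655.0 Mb = 26331.9 MB.
= 26.33 GB.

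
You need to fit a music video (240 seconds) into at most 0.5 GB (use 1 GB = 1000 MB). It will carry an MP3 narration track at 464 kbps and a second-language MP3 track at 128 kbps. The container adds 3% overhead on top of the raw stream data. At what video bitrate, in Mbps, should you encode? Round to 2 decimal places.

Budget: 0.5 GB = 4000.0 Mb.
Stream payload after overhead: 4000.0 / 1.03 = 3883.5 Mb.
Total bitrate budget: 3883.5 Mb / 240 s = 16.181 Mbps.
Audio total: 464 + 128 = 592 kbps = 0.592 Mbps.
Video: 16.181 − 0.592 = 15.589 Mbps.

15.59 Mbps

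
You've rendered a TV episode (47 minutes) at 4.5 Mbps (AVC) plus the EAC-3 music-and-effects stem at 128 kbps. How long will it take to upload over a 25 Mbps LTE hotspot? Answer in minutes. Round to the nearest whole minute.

9 minutes

47 min = 2820 s
Audio: 128 kbps = 0.128 Mbps.
Total bitrate: 4.628 Mbps.
File: 4.628 Mbps × 2820 s = 13051.0 Mb.
At 25 Mbps: 13051.0 / 25 = 522.0 s ≈ 8.7 minutes.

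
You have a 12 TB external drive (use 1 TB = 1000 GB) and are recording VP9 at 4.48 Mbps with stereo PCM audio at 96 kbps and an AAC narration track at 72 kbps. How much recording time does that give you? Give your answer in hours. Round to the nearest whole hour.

5737 hours

Audio total: 96 + 72 = 168 kbps = 0.168 Mbps.
Total bitrate: 4.48 + 0.168 = 4.648 Mbps.
Capacity: 12 TB = 96,000,000 Mb.
Recording time: 96,000,000 / 4.648 = 20,654,045 s ≈ 5,737 hours.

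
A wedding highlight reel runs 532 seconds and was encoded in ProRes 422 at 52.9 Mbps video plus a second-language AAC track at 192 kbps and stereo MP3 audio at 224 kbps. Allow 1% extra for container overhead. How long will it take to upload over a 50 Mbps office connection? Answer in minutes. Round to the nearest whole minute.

10 minutes

Audio total: 192 + 224 = 416 kbps = 0.416 Mbps.
Total bitrate: 53.316 Mbps.
File: 53.316 Mbps × 532 s = 28364.1 Mb.
With 1% container overhead: ×1.01. → 28647.8 Mb.
At 50 Mbps: 28647.8 / 50 = 573.0 s ≈ 9.55 minutes.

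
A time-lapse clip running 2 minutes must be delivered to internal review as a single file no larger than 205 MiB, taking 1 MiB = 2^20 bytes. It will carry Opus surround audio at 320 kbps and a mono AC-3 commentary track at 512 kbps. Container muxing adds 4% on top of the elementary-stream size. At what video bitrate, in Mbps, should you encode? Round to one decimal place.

Budget: 205 MiB = 1719.7 Mb.
Stream payload after overhead: 1719.7 / 1.04 = 1653.5 Mb.
2 min = 120 s
Total bitrate budget: 1653.5 Mb / 120 s = 13.779 Mbps.
Audio total: 320 + 512 = 832 kbps = 0.832 Mbps.
Video: 13.779 − 0.832 = 12.947 Mbps.

12.9 Mbps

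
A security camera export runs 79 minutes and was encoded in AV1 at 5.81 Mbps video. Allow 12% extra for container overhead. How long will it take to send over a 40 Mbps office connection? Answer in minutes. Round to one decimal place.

79 min = 4740 s
File: 5.810 Mbps × 4740 s = 27539.4 Mb.
With 12% container overhead: ×1.12. → 30844.1 Mb.
At 40 Mbps: 30844.1 / 40 = 771.1 s ≈ 12.9 minutes.

12.9 minutes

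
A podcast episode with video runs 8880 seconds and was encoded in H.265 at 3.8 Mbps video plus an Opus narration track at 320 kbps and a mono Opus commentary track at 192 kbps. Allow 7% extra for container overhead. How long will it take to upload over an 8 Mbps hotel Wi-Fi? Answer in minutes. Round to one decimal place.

Audio total: 320 + 192 = 512 kbps = 0.512 Mbps.
Total bitrate: 4.312 Mbps.
File: 4.312 Mbps × 8880 s = 38290.6 Mb.
With 7% container overhead: ×1.07. → 40970.9 Mb.
At 8 Mbps: 40970.9 / 8 = 5121.4 s ≈ 85.4 minutes.

85.4 minutes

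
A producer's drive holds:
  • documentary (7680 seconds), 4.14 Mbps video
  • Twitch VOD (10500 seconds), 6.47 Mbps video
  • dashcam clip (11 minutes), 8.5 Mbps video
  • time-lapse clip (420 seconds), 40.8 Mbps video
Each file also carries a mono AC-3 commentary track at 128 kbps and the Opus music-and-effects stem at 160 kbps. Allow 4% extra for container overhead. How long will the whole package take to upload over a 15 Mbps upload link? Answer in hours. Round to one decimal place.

Audio total: 128 + 160 = 288 kbps = 0.288 Mbps.
documentary: 4.428 Mbps × 7680 s × 1.04 = 35367.3 Mb
Twitch VOD: 6.758 Mbps × 10500 s × 1.04 = 73797.4 Mb
dashcam clip: 8.788 Mbps × 660 s × 1.04 = 6032.1 Mb
time-lapse clip: 41.088 Mbps × 420 s × 1.04 = 17947.2 Mb
Total: 133144.0 Mb = 16643.0 MB.
At 15 Mbps: 133144.0 / 15 = 8876 s ≈ 2.47 hours.

2.5 hours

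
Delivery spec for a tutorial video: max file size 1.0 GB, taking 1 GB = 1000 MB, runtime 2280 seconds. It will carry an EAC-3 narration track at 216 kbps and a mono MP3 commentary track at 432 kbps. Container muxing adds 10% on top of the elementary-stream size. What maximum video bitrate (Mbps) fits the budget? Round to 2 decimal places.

Budget: 1.0 GB = 8000.0 Mb.
Stream payload after overhead: 8000.0 / 1.10 = 7272.7 Mb.
Total bitrate budget: 7272.7 Mb / 2280 s = 3.190 Mbps.
Audio total: 216 + 432 = 648 kbps = 0.648 Mbps.
Video: 3.190 − 0.648 = 2.542 Mbps.

2.54 Mbps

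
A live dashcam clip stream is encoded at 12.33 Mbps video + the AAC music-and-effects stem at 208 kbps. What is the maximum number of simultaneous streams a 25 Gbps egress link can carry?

Audio: 208 kbps = 0.208 Mbps.
Per-viewer media rate: 12.538 Mbps.
25 Gbps = 25,000 Mbps; 25,000 / 12.538 = 1993.94 → 1993 viewers.

1993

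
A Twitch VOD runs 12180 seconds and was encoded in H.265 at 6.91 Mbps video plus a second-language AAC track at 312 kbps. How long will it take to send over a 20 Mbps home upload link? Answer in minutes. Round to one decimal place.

Audio: 312 kbps = 0.312 Mbps.
Total bitrate: 7.222 Mbps.
File: 7.222 Mbps × 12180 s = 87964.0 Mb.
At 20 Mbps: 87964.0 / 20 = 4398.2 s ≈ 73.3 minutes.

73.3 minutes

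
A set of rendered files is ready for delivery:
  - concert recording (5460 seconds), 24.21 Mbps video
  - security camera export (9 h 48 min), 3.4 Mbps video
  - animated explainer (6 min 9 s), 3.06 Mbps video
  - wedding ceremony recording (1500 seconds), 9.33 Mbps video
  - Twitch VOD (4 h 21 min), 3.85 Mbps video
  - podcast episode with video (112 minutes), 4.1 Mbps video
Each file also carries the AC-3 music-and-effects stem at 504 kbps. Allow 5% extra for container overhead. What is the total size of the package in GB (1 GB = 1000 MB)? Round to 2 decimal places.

Audio: 504 kbps = 0.504 Mbps.
concert recording: 24.714 Mbps × 5460 s × 1.05 = 141685.4 Mb
security camera export: 3.904 Mbps × 35280 s × 1.05 = 144619.8 Mb
animated explainer: 3.564 Mbps × 369 s × 1.05 = 1380.9 Mb
wedding ceremony recording: 9.834 Mbps × 1500 s × 1.05 = 15488.5 Mb
Twitch VOD: 4.354 Mbps × 15660 s × 1.05 = 71592.8 Mb
podcast episode with video: 4.604 Mbps × 6720 s × 1.05 = 32485.8 Mb
Total: 407253.2 Mb = 50906.7 MB.
= 50.91 GB.

50.91 GB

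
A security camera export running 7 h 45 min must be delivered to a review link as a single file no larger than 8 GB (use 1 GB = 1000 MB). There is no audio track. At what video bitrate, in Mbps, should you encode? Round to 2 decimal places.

Budget: 8 GB = 64000.0 Mb.
7 h 45 min = 465 min = 27900 s
Total bitrate budget: 64000.0 Mb / 27900 s = 2.294 Mbps.

2.29 Mbps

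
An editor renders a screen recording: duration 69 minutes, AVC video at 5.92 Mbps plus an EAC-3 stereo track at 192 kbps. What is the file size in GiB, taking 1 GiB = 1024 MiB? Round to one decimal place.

2.9 GiB

69 min = 4140 s
Audio: 192 kbps = 0.192 Mbps.
Total bitrate: 5.92 + 0.192 = 6.112 Mbps.
Stream data: 6.112 Mbps × 4140 s = 25303.7 Mb.
25,304 Mb = 3,162,960,000 bytes ÷ 1,073,741,824 = 2.946 GiB.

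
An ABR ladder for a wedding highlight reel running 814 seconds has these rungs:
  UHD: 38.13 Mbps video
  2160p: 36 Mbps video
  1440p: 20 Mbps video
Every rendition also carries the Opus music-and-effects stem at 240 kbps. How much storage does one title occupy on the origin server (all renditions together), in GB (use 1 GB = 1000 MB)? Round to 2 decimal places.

Audio: 240 kbps = 0.240 Mbps.
Sum of rendition bitrates: (38.13+0.240) + (36+0.240) + (20+0.240) = 94.850 Mbps.
× 814 s = 77,208 Mb = 9,651 MB = 9.651 GB.

9.65 GB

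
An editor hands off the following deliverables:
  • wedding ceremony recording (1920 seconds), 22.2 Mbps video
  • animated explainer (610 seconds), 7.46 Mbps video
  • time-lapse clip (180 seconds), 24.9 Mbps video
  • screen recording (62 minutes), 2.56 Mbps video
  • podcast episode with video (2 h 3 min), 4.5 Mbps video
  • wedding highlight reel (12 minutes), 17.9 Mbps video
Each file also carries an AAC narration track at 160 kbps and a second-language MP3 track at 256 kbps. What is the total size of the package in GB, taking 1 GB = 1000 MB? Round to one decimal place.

14.2 GB

Audio total: 160 + 256 = 416 kbps = 0.416 Mbps.
wedding ceremony recording: 22.616 Mbps × 1920 s = 43422.7 Mb
animated explainer: 7.876 Mbps × 610 s = 4804.4 Mb
time-lapse clip: 25.316 Mbps × 180 s = 4556.9 Mb
screen recording: 2.976 Mbps × 3720 s = 11070.7 Mb
podcast episode with video: 4.916 Mbps × 7380 s = 36280.1 Mb
wedding highlight reel: 18.316 Mbps × 720 s = 13187.5 Mb
Total: 113322.3 Mb = 14165.3 MB.
= 14.17 GB.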